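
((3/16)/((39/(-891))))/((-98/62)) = 27621/10192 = 2.71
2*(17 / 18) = 17 / 9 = 1.89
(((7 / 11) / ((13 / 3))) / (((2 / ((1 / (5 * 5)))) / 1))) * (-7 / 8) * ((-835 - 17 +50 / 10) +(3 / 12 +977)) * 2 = -76587 / 114400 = -0.67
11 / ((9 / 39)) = 143 / 3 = 47.67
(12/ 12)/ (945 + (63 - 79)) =1/ 929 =0.00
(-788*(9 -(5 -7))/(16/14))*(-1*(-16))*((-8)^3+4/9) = 558704608/9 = 62078289.78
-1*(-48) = 48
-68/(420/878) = -142.15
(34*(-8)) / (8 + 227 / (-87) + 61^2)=-5916 / 81049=-0.07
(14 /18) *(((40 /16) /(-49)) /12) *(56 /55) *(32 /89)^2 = -1024 /2352537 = -0.00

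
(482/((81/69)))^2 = 122899396/729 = 168586.28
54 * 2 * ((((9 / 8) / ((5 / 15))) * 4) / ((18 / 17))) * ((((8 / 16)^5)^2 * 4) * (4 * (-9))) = -12393 / 64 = -193.64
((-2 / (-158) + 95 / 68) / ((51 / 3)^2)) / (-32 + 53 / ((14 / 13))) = 53011 / 187077214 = 0.00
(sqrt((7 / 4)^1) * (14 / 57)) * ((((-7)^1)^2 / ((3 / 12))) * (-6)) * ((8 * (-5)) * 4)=439040 * sqrt(7) / 19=61136.35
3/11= 0.27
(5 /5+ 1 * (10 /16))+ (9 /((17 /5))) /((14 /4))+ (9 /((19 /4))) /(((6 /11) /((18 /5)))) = 1346341 /90440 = 14.89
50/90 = 5/9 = 0.56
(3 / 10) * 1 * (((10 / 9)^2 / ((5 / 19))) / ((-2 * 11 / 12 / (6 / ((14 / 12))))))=-304 / 77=-3.95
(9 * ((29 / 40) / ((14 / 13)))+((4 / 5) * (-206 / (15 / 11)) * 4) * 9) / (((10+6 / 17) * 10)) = -206805867 / 4928000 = -41.97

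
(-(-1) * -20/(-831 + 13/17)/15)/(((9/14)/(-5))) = -2380/190539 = -0.01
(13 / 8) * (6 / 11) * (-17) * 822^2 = -111994623 / 11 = -10181329.36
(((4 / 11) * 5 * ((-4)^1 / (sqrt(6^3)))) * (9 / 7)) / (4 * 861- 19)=-4 * sqrt(6) / 52745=-0.00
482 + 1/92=44345/92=482.01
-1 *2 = -2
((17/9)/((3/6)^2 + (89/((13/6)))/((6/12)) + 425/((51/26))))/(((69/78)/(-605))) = -2781064/643839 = -4.32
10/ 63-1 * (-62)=3916/ 63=62.16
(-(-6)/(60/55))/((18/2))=0.61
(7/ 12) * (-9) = -21/ 4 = -5.25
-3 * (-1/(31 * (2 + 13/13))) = 1/31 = 0.03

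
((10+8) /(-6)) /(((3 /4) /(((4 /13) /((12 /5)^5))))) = -3125 /202176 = -0.02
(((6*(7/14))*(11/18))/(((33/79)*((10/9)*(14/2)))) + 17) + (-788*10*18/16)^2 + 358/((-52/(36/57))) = 2717581277513/34580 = 78588238.22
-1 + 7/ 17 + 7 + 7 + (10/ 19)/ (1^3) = 4502/ 323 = 13.94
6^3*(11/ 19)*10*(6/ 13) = 142560/ 247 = 577.17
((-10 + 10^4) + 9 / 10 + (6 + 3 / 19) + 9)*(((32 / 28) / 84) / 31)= 12933 / 2945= 4.39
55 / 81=0.68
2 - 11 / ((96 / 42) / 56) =-535 / 2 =-267.50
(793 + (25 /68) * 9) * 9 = 487341 /68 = 7166.78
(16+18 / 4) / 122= 41 / 244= 0.17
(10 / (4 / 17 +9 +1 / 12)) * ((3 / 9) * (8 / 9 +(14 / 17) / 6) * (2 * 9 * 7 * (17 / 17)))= 87920 / 1901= 46.25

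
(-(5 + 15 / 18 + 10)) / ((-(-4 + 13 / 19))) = -1805 / 378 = -4.78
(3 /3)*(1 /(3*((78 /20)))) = 10 /117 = 0.09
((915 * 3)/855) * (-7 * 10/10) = -427/19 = -22.47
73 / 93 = 0.78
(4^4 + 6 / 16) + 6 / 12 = 2055 / 8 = 256.88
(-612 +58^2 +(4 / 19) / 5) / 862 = 130722 / 40945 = 3.19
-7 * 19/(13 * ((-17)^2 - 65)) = -19/416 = -0.05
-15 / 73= -0.21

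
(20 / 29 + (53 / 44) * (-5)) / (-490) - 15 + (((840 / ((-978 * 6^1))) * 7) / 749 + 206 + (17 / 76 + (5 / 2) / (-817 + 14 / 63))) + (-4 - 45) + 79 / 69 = 1004499480227349037 / 7006094515975016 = 143.38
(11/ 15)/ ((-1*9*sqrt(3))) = -0.05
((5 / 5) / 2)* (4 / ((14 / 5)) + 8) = 33 / 7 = 4.71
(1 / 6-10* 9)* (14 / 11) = -114.33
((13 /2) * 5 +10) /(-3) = -85 /6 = -14.17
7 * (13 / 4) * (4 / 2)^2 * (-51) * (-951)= 4413591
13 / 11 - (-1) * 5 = 68 / 11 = 6.18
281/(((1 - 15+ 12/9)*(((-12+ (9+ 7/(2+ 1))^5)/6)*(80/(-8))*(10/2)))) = 0.00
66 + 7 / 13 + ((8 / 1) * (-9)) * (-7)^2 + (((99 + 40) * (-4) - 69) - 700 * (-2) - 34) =-35366 / 13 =-2720.46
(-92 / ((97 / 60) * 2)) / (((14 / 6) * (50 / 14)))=-1656 / 485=-3.41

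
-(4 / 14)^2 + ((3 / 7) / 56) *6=-1 / 28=-0.04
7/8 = 0.88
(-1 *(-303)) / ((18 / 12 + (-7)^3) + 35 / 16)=-4848 / 5429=-0.89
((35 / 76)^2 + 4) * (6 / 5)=5.05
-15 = -15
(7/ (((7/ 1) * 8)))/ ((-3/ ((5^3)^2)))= -651.04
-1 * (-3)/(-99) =-1/33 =-0.03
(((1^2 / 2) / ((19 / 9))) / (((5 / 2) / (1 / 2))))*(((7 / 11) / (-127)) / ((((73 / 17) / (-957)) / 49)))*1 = 2.59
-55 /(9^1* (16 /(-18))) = 55 /8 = 6.88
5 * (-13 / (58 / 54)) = -1755 / 29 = -60.52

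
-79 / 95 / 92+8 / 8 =8661 / 8740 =0.99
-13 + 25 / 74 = -937 / 74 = -12.66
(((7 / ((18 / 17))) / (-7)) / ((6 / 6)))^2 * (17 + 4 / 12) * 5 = 18785 / 243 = 77.30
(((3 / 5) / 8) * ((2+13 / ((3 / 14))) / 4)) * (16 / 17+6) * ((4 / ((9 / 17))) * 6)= 5546 / 15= 369.73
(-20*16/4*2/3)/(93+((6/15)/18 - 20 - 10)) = -600/709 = -0.85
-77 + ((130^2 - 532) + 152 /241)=3926283 /241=16291.63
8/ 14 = 4/ 7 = 0.57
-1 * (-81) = 81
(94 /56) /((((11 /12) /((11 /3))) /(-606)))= -28482 /7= -4068.86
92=92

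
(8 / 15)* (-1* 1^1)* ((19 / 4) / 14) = -19 / 105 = -0.18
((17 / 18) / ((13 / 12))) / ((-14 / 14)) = -34 / 39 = -0.87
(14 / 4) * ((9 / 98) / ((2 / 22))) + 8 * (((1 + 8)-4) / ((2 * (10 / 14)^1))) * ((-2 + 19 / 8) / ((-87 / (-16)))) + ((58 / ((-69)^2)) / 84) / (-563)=5.47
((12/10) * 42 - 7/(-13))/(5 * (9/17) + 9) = 5117/1170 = 4.37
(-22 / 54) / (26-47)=11 / 567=0.02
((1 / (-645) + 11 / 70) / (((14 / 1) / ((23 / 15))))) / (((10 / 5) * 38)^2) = 0.00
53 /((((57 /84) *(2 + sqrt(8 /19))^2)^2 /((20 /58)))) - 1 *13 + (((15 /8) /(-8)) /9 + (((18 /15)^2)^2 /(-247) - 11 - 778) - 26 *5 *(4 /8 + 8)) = -136452039658531063 /71791310760000 - 2181480 *sqrt(38) /2422109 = -1906.23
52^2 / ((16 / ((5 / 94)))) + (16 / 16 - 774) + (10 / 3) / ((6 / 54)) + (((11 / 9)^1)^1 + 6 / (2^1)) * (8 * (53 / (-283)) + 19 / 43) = -2534179499 / 3431658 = -738.47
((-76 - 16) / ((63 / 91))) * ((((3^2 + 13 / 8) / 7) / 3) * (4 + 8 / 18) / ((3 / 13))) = -6607900 / 5103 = -1294.90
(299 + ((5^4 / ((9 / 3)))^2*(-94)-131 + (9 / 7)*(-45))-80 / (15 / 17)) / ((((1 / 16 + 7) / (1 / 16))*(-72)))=257030023 / 512568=501.46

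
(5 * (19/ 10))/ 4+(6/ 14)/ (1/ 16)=517/ 56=9.23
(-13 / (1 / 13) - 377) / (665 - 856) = 546 / 191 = 2.86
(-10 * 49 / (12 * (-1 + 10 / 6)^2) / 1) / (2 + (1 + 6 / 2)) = -245 / 16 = -15.31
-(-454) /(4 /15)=3405 /2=1702.50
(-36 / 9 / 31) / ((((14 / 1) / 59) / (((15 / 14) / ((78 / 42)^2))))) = -885 / 5239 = -0.17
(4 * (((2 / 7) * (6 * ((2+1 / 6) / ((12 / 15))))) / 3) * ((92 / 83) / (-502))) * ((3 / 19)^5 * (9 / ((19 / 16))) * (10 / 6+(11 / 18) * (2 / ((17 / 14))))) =-3169782720 / 116632713825887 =-0.00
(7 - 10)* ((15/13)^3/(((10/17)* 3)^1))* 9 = -103275/4394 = -23.50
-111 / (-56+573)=-111 / 517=-0.21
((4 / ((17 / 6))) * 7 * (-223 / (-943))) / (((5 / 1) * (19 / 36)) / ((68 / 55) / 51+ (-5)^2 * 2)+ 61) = 530104896 / 13848844249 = 0.04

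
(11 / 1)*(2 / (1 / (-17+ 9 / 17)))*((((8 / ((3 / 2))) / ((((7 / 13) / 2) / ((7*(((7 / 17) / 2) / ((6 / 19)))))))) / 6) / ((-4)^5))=665665 / 124848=5.33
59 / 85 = 0.69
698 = 698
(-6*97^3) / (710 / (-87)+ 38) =-238207653 / 1298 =-183518.99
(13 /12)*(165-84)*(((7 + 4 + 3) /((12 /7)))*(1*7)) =40131 /8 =5016.38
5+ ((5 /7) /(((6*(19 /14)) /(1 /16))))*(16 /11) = 5.01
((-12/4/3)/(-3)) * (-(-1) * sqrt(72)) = 2 * sqrt(2) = 2.83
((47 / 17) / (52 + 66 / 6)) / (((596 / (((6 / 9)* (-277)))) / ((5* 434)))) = -2017945 / 68391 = -29.51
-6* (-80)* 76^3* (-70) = -14749593600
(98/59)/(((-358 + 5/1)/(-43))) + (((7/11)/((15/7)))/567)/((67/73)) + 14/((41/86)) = 22609315795787/764635292685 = 29.57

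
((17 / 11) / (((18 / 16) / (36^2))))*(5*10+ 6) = 1096704 / 11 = 99700.36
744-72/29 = 741.52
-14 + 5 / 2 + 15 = 3.50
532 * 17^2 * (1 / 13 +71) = 142063152 / 13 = 10927934.77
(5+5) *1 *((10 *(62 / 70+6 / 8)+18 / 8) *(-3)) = -7815 / 14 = -558.21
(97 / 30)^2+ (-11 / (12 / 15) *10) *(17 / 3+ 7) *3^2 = -14098091 / 900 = -15664.55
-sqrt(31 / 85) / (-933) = sqrt(2635) / 79305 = 0.00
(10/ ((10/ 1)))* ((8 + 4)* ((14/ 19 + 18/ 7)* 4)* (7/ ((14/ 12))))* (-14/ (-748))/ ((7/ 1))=5760/ 2261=2.55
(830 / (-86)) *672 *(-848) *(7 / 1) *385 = 637341196800 / 43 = 14821888297.67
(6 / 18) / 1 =1 / 3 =0.33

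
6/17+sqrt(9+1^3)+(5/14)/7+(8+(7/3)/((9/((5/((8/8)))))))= sqrt(10)+436337/44982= 12.86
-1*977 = -977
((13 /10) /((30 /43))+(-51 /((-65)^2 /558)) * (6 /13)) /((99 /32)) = -596984 /1482975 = -0.40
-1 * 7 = -7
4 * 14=56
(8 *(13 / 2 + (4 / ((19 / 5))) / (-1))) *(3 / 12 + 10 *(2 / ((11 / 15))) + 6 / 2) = 278001 / 209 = 1330.15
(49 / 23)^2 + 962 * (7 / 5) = 3574291 / 2645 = 1351.34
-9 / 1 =-9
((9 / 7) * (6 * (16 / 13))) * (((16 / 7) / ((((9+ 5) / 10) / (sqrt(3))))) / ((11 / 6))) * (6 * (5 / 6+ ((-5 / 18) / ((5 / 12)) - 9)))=-776.18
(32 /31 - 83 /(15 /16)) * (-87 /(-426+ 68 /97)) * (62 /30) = -57227672 /1547025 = -36.99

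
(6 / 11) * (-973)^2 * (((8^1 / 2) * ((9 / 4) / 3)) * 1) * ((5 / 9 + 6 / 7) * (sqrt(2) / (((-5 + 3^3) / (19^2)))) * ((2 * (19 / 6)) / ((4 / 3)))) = 82561666397 * sqrt(2) / 484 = 241239314.77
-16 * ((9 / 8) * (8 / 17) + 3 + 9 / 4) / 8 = -393 / 34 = -11.56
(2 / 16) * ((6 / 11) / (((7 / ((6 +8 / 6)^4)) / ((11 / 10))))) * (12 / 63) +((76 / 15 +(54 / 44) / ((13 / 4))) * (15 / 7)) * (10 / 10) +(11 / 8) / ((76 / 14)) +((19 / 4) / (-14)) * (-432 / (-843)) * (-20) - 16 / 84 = 5117146105751 / 242419217040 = 21.11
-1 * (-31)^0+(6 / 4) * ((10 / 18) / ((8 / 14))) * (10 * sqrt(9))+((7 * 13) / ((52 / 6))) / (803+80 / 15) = 414801 / 9700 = 42.76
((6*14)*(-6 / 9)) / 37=-56 / 37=-1.51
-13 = -13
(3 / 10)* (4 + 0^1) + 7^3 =1721 / 5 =344.20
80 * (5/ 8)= 50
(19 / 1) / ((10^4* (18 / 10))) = 19 / 18000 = 0.00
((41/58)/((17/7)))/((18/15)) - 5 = -28145/5916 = -4.76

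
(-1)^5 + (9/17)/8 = -0.93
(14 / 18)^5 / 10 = 16807 / 590490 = 0.03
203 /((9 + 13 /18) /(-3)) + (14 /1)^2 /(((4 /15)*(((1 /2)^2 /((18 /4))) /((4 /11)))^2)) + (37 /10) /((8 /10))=760644037 /24200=31431.57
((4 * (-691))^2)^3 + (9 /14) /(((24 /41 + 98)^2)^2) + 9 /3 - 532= 1666255149551017955357262057376362057 /3736915455275744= 445890513042946625007.00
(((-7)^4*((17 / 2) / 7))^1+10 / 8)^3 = 1588099077963 / 64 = 24814048093.17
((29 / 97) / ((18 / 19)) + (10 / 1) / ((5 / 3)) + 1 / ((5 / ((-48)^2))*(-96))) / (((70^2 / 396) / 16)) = 1164328 / 594125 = 1.96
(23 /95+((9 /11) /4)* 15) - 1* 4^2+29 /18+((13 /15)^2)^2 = -444997129 /42322500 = -10.51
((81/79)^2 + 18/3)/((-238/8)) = -176028/742679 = -0.24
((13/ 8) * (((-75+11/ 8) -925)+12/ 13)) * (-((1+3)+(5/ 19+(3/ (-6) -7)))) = -12762603/ 2432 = -5247.78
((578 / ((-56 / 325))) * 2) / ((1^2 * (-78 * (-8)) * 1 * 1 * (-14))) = 7225 / 9408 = 0.77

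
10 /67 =0.15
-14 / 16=-7 / 8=-0.88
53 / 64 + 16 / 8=181 / 64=2.83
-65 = -65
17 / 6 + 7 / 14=10 / 3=3.33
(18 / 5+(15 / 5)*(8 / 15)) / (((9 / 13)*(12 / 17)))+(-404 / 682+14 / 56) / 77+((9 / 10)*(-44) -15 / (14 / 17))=-668926361 / 14178780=-47.18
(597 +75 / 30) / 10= 1199 / 20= 59.95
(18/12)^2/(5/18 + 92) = 81/3322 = 0.02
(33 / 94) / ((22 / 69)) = 207 / 188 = 1.10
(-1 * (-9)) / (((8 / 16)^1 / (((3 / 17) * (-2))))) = -108 / 17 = -6.35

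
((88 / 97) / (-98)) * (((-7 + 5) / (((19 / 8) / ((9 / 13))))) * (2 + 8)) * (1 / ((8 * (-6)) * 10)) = -132 / 1173991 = -0.00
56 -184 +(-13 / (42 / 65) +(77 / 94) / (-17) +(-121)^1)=-4516357 / 16779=-269.17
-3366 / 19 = -177.16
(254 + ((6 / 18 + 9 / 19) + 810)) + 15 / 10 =121559 / 114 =1066.31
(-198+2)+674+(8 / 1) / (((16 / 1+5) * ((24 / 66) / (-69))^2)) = 198719 / 14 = 14194.21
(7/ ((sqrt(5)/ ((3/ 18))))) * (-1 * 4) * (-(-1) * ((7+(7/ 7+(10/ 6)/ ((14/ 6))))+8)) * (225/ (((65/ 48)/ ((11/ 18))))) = -1584 * sqrt(5) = -3541.93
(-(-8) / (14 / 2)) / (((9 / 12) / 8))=256 / 21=12.19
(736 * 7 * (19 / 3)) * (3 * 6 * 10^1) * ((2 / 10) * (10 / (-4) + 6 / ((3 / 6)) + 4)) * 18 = 285441408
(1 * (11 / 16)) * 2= 11 / 8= 1.38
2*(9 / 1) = 18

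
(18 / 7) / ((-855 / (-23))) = 46 / 665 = 0.07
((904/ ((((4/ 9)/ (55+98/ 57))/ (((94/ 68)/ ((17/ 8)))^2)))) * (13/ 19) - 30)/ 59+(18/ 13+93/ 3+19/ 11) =599.76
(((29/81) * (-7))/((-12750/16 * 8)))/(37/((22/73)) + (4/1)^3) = 638/303112125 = 0.00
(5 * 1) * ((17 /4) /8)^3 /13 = 24565 /425984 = 0.06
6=6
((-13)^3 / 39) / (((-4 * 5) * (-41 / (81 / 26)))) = -351 / 1640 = -0.21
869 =869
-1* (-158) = 158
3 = 3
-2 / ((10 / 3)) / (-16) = 3 / 80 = 0.04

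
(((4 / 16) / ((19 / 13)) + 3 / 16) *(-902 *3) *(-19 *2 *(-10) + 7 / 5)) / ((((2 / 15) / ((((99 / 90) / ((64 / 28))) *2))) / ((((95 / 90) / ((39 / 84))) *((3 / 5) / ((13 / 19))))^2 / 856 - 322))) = 3196419471419430072971 / 3716128832000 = 860147647.17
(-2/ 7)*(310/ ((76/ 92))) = -14260/ 133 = -107.22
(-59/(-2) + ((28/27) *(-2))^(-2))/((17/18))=839169/26656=31.48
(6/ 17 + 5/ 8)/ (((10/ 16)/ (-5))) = -133/ 17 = -7.82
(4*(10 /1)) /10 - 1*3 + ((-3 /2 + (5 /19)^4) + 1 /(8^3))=-32911855 /66724352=-0.49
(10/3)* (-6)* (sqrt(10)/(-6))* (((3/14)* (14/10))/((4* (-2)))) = -sqrt(10)/8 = -0.40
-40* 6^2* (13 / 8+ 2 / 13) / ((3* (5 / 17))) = -37740 / 13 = -2903.08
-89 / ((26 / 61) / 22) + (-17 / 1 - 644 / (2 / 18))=-135288 / 13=-10406.77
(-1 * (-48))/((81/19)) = 304/27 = 11.26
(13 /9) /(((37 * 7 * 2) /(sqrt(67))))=13 * sqrt(67) /4662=0.02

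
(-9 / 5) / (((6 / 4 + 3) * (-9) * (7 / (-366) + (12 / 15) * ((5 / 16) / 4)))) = 1952 / 1905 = 1.02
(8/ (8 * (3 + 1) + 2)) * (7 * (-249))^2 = 12152196/ 17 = 714835.06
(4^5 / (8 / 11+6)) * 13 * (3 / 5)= 219648 / 185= 1187.29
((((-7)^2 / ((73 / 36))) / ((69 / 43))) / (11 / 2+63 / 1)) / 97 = 0.00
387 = 387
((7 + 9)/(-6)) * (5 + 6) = -88/3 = -29.33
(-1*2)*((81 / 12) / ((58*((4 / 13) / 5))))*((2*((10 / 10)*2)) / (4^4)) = -1755 / 29696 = -0.06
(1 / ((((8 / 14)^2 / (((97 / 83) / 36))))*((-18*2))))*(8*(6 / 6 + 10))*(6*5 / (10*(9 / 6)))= -52283 / 107568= -0.49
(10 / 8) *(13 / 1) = 65 / 4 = 16.25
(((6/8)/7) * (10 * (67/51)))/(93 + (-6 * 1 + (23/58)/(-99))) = 961785/59444189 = 0.02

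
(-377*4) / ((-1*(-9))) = -1508 / 9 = -167.56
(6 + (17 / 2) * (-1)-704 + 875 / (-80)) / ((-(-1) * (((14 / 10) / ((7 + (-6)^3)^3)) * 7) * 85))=104795567591 / 13328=7862812.69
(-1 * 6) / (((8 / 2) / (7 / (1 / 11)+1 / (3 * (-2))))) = -461 / 4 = -115.25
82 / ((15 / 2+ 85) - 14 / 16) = 656 / 733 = 0.89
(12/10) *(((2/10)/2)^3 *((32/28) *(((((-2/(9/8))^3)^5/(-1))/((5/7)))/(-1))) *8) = -18446744073709551616/214469929265259375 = -86.01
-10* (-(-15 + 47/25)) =-656/5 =-131.20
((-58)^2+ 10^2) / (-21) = -3464 / 21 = -164.95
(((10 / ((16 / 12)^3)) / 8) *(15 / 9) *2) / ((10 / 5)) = 225 / 256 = 0.88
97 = 97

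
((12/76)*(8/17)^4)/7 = 12288/11108293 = 0.00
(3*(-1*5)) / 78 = -0.19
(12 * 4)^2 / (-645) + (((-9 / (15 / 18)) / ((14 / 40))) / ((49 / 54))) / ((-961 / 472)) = 930512256 / 70868945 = 13.13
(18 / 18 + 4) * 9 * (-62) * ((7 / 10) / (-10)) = 195.30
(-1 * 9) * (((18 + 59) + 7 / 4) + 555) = -22815 / 4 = -5703.75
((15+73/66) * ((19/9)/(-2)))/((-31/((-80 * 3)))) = -403940/3069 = -131.62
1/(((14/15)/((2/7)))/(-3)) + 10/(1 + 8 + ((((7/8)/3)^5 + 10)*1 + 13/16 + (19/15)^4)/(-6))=5536503898155/9903245942009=0.56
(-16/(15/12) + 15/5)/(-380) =49/1900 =0.03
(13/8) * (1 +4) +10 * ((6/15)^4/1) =8381/1000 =8.38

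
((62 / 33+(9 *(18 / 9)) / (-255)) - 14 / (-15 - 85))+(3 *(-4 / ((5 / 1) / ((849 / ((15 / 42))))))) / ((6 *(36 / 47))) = -34767371 / 28050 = -1239.48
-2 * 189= -378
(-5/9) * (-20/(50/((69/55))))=46/165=0.28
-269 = -269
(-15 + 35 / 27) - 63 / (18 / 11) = -2819 / 54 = -52.20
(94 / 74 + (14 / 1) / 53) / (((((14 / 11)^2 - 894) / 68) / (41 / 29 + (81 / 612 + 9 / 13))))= -20893247265 / 79827811466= -0.26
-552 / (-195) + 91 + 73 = 10844 / 65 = 166.83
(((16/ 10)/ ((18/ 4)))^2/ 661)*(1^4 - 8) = -0.00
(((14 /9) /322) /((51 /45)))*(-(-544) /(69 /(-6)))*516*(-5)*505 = 262714.56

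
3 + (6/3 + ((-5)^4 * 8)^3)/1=125000000005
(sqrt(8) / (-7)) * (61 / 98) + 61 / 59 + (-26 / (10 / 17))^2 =1954.42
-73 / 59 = -1.24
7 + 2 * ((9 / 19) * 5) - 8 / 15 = 3193 / 285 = 11.20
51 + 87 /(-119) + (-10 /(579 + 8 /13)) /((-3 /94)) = 27335458 /537999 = 50.81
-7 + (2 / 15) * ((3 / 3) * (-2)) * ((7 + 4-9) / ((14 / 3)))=-249 / 35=-7.11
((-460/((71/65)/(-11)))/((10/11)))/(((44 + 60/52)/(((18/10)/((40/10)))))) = 4232943/83354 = 50.78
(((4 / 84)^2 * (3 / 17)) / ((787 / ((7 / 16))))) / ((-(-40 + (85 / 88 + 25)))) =11 / 693968730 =0.00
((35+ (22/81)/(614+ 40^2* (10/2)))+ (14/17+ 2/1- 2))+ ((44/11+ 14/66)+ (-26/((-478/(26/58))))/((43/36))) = 778815293031737/19443115300257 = 40.06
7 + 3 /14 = 101 /14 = 7.21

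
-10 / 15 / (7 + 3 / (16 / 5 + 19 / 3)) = -0.09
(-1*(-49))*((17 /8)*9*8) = 7497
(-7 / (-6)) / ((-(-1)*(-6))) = -7 / 36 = -0.19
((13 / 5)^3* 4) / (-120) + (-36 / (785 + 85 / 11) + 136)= 110663929 / 817500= 135.37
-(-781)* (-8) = -6248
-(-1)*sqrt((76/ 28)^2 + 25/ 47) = 4*sqrt(53439)/ 329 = 2.81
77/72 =1.07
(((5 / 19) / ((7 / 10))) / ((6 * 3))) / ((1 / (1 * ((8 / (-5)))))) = -40 / 1197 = -0.03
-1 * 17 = -17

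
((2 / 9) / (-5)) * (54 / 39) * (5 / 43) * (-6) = 24 / 559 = 0.04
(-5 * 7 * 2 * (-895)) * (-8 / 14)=-35800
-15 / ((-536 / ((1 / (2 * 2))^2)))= 15 / 8576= 0.00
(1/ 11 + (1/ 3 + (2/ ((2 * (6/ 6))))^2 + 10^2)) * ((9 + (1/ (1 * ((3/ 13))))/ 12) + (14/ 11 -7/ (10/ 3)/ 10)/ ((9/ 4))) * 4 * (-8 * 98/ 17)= -183981.49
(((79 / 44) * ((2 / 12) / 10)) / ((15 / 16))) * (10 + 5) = 79 / 165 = 0.48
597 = 597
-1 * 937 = -937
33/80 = 0.41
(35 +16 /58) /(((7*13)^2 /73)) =74679 /240149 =0.31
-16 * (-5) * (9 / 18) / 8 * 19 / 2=47.50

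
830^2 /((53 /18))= 12400200 /53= 233966.04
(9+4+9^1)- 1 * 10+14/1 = 26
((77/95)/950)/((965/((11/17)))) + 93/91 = 137691343327/134730163750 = 1.02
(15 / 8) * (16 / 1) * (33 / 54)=18.33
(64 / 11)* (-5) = -320 / 11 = -29.09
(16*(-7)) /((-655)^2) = -112 /429025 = -0.00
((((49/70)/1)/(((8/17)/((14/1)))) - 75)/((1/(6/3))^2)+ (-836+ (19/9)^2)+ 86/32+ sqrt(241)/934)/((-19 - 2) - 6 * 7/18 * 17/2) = 6775201/264600 - 3 * sqrt(241)/114415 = 25.61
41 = 41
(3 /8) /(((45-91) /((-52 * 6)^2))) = -18252 /23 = -793.57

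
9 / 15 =3 / 5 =0.60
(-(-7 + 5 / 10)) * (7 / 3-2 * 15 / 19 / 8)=6331 / 456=13.88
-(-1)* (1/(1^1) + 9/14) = 23/14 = 1.64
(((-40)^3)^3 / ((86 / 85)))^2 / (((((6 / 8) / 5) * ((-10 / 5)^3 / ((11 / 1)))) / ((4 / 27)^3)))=-218459216543744000000000000000000000 / 109181601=-2000879402233202277369060000.00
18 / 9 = 2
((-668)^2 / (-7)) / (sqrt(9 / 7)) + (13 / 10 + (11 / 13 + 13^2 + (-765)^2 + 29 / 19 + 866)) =1448071271 / 2470 - 446224* sqrt(7) / 21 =530044.73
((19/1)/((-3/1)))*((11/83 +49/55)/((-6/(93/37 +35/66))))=164953136/50164785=3.29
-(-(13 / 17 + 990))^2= -283686649 / 289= -981614.70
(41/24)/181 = 41/4344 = 0.01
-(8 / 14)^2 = -16 / 49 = -0.33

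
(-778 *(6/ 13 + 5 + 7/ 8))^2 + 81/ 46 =1511464319135/ 62192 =24303195.25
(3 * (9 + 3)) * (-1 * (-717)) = 25812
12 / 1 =12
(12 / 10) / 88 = 3 / 220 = 0.01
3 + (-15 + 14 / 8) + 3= -29 / 4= -7.25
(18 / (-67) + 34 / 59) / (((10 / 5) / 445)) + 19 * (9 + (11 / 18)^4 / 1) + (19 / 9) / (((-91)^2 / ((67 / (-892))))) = 185519148230748401 / 766309981482864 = 242.09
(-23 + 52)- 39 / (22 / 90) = -1436 / 11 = -130.55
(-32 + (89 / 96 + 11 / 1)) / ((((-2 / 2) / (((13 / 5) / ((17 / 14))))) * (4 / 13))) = 2279641 / 16320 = 139.68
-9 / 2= -4.50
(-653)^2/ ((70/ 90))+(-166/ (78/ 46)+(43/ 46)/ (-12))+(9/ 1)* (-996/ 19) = 174233663391/ 318136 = 547670.38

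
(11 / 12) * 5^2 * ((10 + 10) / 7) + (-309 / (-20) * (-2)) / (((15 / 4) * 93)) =1064183 / 16275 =65.39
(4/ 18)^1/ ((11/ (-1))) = -2/ 99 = -0.02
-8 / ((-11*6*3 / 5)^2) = -50 / 9801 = -0.01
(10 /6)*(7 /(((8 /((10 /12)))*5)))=35 /144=0.24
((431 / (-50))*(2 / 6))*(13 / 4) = -5603 / 600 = -9.34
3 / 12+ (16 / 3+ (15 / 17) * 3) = 1679 / 204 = 8.23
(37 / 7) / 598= 37 / 4186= 0.01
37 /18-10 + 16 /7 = -713 /126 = -5.66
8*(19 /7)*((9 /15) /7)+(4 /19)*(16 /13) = 128312 /60515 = 2.12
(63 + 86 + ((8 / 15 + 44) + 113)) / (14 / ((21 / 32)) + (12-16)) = 2299 / 130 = 17.68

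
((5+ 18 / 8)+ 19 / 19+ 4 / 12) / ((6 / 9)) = 103 / 8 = 12.88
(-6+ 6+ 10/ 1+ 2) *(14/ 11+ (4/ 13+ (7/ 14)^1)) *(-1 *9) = -32130/ 143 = -224.69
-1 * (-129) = 129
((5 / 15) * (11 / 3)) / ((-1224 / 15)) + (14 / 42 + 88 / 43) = 373403 / 157896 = 2.36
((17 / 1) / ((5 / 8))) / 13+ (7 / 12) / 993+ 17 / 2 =8204621 / 774540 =10.59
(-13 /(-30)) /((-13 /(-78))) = 13 /5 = 2.60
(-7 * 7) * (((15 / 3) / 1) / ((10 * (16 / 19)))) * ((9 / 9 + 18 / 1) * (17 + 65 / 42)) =-1968533 / 192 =-10252.78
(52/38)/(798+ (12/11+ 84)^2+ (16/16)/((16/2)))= 25168/147845707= 0.00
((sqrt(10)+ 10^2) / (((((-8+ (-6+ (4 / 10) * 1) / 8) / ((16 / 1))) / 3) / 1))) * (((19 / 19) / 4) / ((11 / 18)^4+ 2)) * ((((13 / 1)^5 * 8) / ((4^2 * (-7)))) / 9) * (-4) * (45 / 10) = -155907415872000 / 45592379 -1559074158720 * sqrt(10) / 45592379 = -3527730.84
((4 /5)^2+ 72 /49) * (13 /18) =16796 /11025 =1.52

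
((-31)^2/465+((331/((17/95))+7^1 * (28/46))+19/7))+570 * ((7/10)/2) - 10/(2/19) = 161202269/82110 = 1963.25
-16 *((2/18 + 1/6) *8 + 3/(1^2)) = -752/9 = -83.56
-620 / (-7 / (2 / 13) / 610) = 756400 / 91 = 8312.09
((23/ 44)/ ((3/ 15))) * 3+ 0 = 345/ 44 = 7.84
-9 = -9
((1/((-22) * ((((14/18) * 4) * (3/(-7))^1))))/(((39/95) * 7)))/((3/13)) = 95/1848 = 0.05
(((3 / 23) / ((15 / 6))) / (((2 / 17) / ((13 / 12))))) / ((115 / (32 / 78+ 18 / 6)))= 2261 / 158700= 0.01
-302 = -302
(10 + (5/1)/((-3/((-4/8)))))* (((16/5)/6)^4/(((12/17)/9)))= 113152/10125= 11.18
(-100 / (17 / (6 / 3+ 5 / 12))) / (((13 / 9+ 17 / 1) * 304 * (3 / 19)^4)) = -4972775 / 1219104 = -4.08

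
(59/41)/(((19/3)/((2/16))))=177/6232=0.03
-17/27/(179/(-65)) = 1105/4833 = 0.23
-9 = -9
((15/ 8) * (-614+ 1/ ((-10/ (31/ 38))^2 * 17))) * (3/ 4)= -13565216151/ 15710720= -863.44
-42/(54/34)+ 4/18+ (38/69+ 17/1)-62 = -14629/207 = -70.67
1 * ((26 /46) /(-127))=-13 /2921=-0.00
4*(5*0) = 0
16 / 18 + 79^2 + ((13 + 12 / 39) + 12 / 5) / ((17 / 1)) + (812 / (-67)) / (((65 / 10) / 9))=4148498618 / 666315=6226.03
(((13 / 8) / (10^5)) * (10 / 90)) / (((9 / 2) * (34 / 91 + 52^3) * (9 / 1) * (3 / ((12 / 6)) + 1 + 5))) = 1183 / 27983456694000000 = 0.00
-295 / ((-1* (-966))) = -295 / 966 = -0.31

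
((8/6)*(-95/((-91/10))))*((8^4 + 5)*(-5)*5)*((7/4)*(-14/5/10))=9090550/13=699273.08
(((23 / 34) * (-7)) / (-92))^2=49 / 18496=0.00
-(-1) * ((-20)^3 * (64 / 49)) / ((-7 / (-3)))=-1536000 / 343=-4478.13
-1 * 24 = -24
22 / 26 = 11 / 13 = 0.85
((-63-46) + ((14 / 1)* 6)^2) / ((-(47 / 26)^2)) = -4696172 / 2209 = -2125.93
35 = 35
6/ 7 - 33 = -225/ 7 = -32.14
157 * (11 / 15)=1727 / 15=115.13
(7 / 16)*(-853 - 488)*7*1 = -4106.81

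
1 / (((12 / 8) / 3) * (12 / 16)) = 8 / 3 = 2.67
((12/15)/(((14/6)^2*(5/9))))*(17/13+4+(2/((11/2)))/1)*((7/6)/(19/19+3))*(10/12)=7299/20020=0.36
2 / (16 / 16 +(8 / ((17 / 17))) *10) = 2 / 81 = 0.02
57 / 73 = 0.78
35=35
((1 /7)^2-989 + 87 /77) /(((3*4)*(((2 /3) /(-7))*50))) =532451 /30800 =17.29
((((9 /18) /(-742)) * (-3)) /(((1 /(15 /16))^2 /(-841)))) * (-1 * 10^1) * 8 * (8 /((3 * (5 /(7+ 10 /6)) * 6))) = 273325 /2968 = 92.09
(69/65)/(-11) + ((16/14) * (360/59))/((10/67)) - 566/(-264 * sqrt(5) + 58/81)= 245092716 * sqrt(5)/571593479 + 7869977059110762/168788696381305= 47.59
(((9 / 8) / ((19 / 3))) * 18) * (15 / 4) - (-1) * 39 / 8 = 5127 / 304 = 16.87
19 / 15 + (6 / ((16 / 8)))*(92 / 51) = 6.68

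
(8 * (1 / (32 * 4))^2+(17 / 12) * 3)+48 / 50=266777 / 51200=5.21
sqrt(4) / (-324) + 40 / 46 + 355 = 355.86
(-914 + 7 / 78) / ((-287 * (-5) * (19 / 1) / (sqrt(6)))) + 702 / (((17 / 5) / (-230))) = -807300 / 17-14257 * sqrt(6) / 425334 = -47488.32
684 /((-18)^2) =19 /9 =2.11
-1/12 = -0.08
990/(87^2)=110/841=0.13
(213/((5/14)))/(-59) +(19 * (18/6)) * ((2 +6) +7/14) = 279891/590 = 474.39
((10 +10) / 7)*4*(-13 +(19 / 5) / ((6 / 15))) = -40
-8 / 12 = -2 / 3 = -0.67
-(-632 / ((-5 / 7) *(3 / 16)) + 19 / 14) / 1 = -4720.29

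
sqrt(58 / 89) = sqrt(5162) / 89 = 0.81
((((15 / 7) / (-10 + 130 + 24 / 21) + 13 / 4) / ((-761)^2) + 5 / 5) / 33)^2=241176635660669641 / 262638392353267620096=0.00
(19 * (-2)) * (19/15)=-48.13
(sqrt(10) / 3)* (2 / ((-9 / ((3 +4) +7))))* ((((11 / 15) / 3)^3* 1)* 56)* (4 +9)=-34.87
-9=-9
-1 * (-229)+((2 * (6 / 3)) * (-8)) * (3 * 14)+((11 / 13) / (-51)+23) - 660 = -1161587 / 663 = -1752.02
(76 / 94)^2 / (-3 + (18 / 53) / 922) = -17640626 / 80948805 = -0.22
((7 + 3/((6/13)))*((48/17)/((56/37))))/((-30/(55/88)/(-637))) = 90909/272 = 334.22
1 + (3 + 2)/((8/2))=9/4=2.25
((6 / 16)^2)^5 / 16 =59049 / 17179869184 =0.00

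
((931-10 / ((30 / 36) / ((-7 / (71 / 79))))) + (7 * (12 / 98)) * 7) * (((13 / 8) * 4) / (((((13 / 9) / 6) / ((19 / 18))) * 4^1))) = 4170291 / 568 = 7342.06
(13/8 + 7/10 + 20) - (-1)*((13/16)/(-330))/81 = 9547943/427680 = 22.32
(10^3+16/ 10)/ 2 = 2504/ 5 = 500.80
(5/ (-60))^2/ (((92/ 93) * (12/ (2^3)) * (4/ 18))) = 31/ 1472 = 0.02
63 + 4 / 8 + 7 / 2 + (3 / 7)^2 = 3292 / 49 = 67.18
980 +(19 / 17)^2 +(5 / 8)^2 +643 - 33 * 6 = 26387129 / 18496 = 1426.64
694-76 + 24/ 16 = 1239/ 2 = 619.50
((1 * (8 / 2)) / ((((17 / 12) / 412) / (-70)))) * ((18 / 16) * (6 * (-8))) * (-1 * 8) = -598026240 / 17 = -35178014.12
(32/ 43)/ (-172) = -0.00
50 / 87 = 0.57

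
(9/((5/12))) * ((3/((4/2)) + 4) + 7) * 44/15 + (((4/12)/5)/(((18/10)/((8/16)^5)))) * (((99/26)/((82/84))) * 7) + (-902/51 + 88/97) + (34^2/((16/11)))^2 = 53359640159023/84376032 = 632402.82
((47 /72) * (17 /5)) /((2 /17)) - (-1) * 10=20783 /720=28.87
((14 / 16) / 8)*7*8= 49 / 8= 6.12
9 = 9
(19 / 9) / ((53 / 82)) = 1558 / 477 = 3.27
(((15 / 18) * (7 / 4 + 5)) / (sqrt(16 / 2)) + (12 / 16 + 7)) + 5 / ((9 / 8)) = 14.18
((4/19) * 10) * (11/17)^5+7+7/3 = 774690044/80931849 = 9.57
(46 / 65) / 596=0.00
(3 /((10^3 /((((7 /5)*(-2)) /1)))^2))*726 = 53361 /3125000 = 0.02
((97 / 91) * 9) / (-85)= -873 / 7735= -0.11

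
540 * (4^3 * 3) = 103680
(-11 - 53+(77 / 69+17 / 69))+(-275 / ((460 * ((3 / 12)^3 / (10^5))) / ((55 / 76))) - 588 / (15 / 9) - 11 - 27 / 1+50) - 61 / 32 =-580885024943 / 209760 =-2769284.06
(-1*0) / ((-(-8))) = 0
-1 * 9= -9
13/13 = 1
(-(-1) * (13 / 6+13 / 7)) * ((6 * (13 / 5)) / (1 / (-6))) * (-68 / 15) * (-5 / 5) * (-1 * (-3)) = -896376 / 175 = -5122.15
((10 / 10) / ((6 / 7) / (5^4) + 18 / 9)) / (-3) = -4375 / 26268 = -0.17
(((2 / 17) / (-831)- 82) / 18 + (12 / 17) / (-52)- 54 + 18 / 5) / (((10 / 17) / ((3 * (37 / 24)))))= -16808403401 / 38890800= -432.19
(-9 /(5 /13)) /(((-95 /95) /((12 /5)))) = 1404 /25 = 56.16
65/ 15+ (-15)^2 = 688/ 3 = 229.33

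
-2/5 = -0.40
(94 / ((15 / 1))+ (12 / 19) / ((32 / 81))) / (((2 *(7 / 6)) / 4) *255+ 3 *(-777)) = -17933 / 4975530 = -0.00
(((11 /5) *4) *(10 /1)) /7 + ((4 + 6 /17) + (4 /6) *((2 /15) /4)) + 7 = 128234 /5355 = 23.95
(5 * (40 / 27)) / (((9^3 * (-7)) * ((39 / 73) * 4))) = -3650 / 5373459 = -0.00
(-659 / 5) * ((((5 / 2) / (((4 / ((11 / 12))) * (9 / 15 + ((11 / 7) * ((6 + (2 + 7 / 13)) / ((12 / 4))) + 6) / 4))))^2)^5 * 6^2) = -12695688900347828034765427810490779876708984375 / 83668533436681630851298708656117995783194027229184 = -0.00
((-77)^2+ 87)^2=36192256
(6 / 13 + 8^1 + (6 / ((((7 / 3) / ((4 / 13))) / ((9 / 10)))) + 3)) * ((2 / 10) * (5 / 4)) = 5539 / 1820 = 3.04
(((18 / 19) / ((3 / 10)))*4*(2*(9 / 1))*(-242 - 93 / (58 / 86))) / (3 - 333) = 1586448 / 6061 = 261.75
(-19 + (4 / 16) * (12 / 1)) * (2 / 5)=-32 / 5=-6.40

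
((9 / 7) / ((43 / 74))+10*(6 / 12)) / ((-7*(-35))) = 2171 / 73745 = 0.03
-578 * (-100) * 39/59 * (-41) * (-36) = 3327199200/59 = 56393206.78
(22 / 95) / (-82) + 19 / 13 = 73862 / 50635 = 1.46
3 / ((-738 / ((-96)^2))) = -37.46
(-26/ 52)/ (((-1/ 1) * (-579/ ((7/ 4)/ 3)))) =-7/ 13896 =-0.00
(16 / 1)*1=16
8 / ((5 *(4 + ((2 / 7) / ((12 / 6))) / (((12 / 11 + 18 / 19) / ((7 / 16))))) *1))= 54528 / 137365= 0.40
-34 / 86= -17 / 43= -0.40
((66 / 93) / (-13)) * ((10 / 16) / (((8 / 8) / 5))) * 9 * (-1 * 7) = 17325 / 1612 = 10.75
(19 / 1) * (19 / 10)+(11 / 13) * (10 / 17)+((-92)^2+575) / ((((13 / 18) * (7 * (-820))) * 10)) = 230745503 / 6342700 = 36.38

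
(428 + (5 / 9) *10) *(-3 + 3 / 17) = -62432 / 51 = -1224.16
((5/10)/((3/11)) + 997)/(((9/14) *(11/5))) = 209755/297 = 706.25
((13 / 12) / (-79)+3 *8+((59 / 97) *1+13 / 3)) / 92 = 886697 / 2819984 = 0.31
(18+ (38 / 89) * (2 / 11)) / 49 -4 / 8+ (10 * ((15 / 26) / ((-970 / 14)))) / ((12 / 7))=-43467045 / 241965724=-0.18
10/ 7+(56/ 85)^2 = 94202/ 50575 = 1.86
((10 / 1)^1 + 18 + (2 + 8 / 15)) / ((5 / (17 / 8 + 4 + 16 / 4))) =61.83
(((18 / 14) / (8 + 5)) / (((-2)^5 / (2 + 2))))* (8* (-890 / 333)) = 890 / 3367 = 0.26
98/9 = 10.89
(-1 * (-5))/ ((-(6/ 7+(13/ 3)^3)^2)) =-178605/ 241522681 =-0.00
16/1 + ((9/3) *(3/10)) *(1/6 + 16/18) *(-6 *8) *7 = -1516/5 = -303.20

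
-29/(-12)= 29/12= 2.42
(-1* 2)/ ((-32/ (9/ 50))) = 9/ 800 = 0.01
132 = 132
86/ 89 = 0.97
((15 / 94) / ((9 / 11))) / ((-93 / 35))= -1925 / 26226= -0.07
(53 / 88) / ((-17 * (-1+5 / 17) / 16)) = 53 / 66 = 0.80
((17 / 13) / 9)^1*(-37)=-629 / 117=-5.38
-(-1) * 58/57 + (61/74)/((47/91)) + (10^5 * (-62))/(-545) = 245881516279/21608814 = 11378.76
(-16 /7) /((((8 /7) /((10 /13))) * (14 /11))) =-110 /91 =-1.21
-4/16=-1/4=-0.25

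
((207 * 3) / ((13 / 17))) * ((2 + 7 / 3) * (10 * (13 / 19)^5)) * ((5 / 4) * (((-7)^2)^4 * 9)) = 1694739167284875075 / 4952198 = 342219589621.59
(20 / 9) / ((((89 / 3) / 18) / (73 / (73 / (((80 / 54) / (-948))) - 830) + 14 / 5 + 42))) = 2555807952 / 42313003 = 60.40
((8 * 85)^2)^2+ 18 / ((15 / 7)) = 1069068800042 / 5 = 213813760008.40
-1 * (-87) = 87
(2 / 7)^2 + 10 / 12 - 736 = -216115 / 294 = -735.09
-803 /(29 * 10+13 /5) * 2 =-730 /133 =-5.49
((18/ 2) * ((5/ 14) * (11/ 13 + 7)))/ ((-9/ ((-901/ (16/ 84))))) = 13255.10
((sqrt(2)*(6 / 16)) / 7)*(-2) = -3*sqrt(2) / 28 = -0.15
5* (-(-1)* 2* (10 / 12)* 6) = 50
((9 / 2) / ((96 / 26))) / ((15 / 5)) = 13 / 32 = 0.41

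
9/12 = 3/4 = 0.75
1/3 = 0.33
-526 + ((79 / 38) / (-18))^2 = -246086015 / 467856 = -525.99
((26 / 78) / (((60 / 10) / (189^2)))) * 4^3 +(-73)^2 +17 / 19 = 2514420 / 19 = 132337.89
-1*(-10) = 10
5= 5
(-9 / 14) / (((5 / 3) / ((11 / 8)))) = -297 / 560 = -0.53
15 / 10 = 3 / 2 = 1.50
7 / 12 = 0.58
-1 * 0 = 0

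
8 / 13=0.62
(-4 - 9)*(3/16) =-39/16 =-2.44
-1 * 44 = -44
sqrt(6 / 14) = sqrt(21) / 7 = 0.65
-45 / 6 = -15 / 2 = -7.50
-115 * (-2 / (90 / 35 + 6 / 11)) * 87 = 51359 / 8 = 6419.88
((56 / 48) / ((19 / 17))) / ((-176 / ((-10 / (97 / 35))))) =20825 / 973104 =0.02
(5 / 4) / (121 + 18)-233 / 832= -31347 / 115648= -0.27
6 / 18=1 / 3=0.33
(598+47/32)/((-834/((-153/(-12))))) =-326111/35584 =-9.16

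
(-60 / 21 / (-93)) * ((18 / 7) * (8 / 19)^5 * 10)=39321600 / 3761194381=0.01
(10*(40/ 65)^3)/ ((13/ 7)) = 35840/ 28561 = 1.25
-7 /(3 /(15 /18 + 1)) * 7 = -539 /18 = -29.94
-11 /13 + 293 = 3798 /13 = 292.15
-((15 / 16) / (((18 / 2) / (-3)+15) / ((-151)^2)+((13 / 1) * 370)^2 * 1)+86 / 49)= -103696584304121 / 59082936204544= -1.76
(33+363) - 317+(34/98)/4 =15501/196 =79.09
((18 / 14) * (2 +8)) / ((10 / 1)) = 9 / 7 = 1.29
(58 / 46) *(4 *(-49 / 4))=-1421 / 23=-61.78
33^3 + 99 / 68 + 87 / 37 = 90427071 / 2516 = 35940.81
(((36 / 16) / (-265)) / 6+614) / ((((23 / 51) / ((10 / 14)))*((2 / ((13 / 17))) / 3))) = 152296209 / 136528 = 1115.49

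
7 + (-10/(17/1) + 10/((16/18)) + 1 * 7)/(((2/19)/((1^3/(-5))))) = -18059/680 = -26.56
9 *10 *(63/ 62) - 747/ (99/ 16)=-9983/ 341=-29.28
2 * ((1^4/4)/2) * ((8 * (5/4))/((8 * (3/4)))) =5/12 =0.42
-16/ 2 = -8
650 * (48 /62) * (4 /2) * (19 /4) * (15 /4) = 555750 /31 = 17927.42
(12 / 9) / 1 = 4 / 3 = 1.33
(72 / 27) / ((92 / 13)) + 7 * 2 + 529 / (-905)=861259 / 62445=13.79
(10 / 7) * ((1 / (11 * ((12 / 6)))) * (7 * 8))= 40 / 11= 3.64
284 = 284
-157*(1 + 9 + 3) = -2041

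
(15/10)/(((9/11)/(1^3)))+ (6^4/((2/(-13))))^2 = 425782667/6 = 70963777.83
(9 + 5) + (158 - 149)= 23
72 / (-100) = -18 / 25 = -0.72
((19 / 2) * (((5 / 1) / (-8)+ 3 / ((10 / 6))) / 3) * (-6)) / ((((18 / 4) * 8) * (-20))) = 893 / 28800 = 0.03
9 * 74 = 666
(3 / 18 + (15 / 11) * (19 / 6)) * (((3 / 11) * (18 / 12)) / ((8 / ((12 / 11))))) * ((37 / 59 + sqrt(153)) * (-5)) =-4995 * sqrt(17) / 1331-61605 / 78529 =-16.26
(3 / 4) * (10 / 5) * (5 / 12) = 5 / 8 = 0.62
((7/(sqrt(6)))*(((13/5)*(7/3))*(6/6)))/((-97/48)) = -8.58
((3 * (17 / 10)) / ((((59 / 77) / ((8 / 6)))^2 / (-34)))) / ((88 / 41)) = -12773222 / 52215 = -244.63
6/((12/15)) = 15/2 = 7.50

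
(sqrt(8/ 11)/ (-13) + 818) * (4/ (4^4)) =409/ 32-sqrt(22)/ 4576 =12.78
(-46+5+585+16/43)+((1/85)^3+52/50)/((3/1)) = 14384592571/26407375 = 544.72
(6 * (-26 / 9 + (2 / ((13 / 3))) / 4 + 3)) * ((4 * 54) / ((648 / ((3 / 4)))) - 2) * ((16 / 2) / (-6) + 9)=-8533 / 468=-18.23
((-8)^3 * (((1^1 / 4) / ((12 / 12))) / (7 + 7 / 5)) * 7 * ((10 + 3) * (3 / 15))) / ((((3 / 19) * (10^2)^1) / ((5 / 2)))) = -43.91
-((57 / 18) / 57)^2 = -1 / 324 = -0.00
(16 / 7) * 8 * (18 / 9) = 256 / 7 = 36.57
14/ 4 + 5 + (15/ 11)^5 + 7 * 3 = 11020759/ 322102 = 34.22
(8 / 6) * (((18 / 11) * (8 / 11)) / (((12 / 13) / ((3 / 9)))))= 208 / 363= 0.57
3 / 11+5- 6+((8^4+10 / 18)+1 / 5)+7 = 2030999 / 495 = 4103.03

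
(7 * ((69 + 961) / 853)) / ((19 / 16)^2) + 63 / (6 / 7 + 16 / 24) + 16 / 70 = 47.57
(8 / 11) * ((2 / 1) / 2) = 8 / 11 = 0.73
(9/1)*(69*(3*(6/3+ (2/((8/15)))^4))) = 95268231/256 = 372141.53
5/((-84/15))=-25/28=-0.89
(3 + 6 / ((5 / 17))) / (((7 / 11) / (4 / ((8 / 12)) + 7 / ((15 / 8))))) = 62634 / 175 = 357.91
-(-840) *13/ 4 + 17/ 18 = 49157/ 18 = 2730.94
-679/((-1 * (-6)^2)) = 679/36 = 18.86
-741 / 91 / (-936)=19 / 2184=0.01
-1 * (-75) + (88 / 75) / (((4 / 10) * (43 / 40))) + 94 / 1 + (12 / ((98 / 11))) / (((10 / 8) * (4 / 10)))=174.42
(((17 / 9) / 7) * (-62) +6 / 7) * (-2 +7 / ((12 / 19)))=-27250 / 189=-144.18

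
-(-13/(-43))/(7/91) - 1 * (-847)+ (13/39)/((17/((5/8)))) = 14791031/17544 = 843.08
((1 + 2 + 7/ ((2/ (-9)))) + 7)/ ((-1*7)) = 43/ 14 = 3.07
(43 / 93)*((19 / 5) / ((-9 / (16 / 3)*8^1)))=-1634 / 12555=-0.13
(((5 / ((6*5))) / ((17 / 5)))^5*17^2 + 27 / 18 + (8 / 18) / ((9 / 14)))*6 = 83720645 / 6367248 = 13.15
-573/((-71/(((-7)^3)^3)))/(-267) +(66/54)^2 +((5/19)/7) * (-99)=83033165299663/68074587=1219738.07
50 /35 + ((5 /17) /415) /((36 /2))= 253987 /177786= 1.43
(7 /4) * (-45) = -315 /4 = -78.75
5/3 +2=11/3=3.67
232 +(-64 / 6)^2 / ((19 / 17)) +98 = 73838 / 171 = 431.80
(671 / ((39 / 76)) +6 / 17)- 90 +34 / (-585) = 12111862 / 9945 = 1217.88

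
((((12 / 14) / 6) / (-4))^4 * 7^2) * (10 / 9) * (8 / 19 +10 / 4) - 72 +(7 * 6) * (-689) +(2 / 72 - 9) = -62246391317 / 2145024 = -29018.97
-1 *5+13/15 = -62/15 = -4.13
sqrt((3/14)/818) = sqrt(8589)/5726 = 0.02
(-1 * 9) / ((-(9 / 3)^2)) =1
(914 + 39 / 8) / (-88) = -7351 / 704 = -10.44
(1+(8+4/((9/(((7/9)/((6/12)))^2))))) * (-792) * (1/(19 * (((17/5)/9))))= -3231800/2907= -1111.73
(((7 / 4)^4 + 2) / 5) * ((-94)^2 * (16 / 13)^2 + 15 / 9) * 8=6590073103 / 27040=243715.72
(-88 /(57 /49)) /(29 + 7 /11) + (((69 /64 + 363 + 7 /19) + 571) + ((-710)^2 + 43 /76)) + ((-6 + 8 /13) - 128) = 3902934129659 /7730112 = 504900.08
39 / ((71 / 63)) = 2457 / 71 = 34.61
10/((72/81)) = 45/4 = 11.25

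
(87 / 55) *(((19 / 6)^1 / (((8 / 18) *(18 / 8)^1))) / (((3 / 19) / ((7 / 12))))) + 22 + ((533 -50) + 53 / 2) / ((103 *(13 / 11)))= 236973437 / 5302440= 44.69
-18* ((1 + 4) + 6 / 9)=-102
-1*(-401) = 401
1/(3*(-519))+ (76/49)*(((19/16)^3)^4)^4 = 709929155486370638475516826087964061258005205865227654481300152527/119724730674464008878830970616195623470924250981123646273093632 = 5929.68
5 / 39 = 0.13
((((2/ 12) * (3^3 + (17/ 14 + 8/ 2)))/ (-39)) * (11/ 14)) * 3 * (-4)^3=39688/ 1911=20.77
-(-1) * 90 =90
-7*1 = -7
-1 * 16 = -16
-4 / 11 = -0.36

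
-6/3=-2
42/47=0.89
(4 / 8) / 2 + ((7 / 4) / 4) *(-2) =-0.62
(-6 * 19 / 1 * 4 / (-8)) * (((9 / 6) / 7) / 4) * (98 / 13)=1197 / 52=23.02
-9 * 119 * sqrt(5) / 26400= -357 * sqrt(5) / 8800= -0.09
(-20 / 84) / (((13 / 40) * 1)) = -200 / 273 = -0.73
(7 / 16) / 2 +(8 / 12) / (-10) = 73 / 480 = 0.15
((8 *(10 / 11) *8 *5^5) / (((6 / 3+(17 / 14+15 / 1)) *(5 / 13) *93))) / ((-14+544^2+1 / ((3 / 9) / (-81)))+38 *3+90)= 2080000 / 2205300537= 0.00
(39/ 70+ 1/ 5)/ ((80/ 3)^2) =477/ 448000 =0.00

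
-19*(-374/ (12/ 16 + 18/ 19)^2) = 41044256/ 16641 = 2466.45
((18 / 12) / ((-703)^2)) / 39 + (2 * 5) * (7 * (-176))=-158305026879 / 12849434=-12320.00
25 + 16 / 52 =329 / 13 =25.31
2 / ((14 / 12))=12 / 7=1.71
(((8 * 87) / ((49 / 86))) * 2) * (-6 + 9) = 359136 / 49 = 7329.31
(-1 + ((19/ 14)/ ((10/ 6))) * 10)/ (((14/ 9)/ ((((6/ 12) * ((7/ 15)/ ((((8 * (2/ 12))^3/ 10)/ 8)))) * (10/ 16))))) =10125/ 448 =22.60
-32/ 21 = -1.52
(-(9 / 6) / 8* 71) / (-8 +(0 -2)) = 213 / 160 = 1.33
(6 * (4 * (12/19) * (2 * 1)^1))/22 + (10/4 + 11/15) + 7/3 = 6.94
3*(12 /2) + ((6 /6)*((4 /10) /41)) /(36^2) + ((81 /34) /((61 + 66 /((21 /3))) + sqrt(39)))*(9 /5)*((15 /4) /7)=577643274613 /32032771920 - 15309*sqrt(39) /32794768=18.03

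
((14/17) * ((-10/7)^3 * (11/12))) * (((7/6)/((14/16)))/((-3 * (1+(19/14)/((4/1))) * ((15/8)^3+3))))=3604480/47337129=0.08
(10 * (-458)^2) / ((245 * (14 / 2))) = 419528 / 343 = 1223.11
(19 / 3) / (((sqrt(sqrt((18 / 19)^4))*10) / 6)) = 361 / 90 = 4.01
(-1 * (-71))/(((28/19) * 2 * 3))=1349/168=8.03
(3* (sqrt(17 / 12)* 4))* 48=96* sqrt(51)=685.58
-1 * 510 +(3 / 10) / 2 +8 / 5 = -2033 / 4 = -508.25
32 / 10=16 / 5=3.20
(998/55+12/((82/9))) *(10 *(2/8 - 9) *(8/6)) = -3072160/1353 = -2270.63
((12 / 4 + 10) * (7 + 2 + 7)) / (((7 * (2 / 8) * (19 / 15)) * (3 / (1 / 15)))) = 832 / 399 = 2.09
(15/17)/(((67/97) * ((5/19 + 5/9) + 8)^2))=42545655/2590158896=0.02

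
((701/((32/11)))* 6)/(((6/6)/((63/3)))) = 485793/16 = 30362.06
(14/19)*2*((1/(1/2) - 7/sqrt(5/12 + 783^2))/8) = 7/19 - 49*sqrt(76371)/8222611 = 0.37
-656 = -656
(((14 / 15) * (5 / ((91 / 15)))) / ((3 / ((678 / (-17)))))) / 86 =-1130 / 9503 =-0.12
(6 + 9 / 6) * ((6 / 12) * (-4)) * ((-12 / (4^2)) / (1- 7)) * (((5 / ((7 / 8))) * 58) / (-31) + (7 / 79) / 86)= 20.04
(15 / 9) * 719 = 3595 / 3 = 1198.33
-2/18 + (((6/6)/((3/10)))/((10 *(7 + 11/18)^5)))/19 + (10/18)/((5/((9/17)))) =-7335685749496/140296832996499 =-0.05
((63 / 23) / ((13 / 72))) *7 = 31752 / 299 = 106.19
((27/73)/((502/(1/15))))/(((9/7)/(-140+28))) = -0.00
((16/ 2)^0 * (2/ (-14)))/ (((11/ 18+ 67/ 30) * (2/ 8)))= -45/ 224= -0.20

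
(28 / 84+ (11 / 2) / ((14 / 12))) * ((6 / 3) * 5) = 1060 / 21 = 50.48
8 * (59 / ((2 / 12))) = 2832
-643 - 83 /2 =-1369 /2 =-684.50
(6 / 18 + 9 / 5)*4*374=47872 / 15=3191.47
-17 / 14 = -1.21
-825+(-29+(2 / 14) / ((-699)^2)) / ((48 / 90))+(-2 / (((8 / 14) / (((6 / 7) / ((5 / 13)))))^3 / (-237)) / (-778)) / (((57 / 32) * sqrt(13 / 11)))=-4010192705 / 4560276 - 1441908 * sqrt(143) / 923875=-898.04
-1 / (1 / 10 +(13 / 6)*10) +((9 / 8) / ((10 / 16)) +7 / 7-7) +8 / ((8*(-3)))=-44854 / 9795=-4.58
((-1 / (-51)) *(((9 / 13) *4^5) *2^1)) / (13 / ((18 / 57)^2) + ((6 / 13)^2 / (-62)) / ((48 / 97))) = 178274304 / 835900795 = 0.21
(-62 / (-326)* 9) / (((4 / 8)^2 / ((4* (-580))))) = -2589120 / 163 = -15884.17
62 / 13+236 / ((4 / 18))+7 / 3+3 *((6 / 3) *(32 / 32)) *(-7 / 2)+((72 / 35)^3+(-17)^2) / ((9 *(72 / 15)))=25402775999 / 24078600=1054.99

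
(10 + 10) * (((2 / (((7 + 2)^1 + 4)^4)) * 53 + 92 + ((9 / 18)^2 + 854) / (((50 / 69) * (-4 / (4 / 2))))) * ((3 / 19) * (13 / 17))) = -17048476359 / 14192620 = -1201.22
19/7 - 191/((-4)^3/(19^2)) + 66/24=485105/448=1082.82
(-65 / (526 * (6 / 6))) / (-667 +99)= 65 / 298768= 0.00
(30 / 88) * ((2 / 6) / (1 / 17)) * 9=765 / 44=17.39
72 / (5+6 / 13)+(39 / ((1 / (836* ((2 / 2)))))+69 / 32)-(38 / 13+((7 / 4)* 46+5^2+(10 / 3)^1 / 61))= 32510.86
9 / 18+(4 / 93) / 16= 187 / 372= 0.50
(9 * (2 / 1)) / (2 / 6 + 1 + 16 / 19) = 513 / 62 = 8.27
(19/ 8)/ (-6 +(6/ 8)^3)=-152/ 357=-0.43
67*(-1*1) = -67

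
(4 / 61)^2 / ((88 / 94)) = 188 / 40931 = 0.00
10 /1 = 10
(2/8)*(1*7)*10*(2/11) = 3.18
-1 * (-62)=62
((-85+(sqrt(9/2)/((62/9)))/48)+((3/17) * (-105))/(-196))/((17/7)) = -40415/1156+63 * sqrt(2)/33728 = -34.96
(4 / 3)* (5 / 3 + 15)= 200 / 9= 22.22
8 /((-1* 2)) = -4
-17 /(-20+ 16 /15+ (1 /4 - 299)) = 1020 /19061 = 0.05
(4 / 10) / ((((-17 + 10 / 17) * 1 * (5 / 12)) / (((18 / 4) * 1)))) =-204 / 775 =-0.26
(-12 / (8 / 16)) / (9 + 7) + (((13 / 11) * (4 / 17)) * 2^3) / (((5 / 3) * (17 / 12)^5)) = -3361614213 / 2655132590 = -1.27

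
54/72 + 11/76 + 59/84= 1.60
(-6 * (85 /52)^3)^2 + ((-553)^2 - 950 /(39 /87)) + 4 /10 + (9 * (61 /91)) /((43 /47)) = 2264215139951514257 /7438691886080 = 304383.51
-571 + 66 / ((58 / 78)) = -13985 / 29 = -482.24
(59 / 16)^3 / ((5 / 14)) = 1437653 / 10240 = 140.40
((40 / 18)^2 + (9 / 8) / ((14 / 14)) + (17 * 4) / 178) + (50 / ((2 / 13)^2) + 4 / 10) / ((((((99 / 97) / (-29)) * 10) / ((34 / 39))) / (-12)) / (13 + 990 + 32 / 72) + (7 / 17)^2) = 1627456122893729417 / 130553897980680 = 12465.78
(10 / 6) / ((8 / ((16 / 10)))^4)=1 / 375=0.00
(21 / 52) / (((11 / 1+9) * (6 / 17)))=119 / 2080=0.06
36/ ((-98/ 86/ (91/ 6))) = -3354/ 7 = -479.14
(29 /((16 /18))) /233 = 0.14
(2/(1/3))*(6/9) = 4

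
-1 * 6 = -6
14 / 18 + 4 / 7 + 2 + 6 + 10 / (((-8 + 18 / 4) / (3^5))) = -43151 / 63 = -684.94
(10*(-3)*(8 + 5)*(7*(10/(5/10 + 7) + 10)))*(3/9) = -30940/3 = -10313.33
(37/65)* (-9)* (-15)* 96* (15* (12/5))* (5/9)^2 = 1065600/13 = 81969.23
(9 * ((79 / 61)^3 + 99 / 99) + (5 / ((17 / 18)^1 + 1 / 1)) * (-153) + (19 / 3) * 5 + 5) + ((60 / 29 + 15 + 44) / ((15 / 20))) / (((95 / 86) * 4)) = -4068087460058 / 13131985755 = -309.78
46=46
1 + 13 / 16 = 29 / 16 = 1.81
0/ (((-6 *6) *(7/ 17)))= 0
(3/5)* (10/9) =2/3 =0.67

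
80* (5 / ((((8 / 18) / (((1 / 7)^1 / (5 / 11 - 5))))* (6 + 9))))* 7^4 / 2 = -11319 / 5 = -2263.80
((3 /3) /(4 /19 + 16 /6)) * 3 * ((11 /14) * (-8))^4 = 160231104 /98441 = 1627.69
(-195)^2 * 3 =114075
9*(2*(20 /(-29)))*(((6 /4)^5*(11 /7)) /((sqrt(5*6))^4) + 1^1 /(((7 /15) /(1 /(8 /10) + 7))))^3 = -560150674870410657 /8148582400000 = -68742.10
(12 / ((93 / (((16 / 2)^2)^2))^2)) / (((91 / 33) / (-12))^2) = 3507914539008 / 7958041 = 440801.26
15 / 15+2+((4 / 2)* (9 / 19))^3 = 26409 / 6859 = 3.85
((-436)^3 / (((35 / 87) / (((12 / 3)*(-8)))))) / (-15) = -76914362368 / 175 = -439510642.10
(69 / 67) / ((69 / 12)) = 12 / 67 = 0.18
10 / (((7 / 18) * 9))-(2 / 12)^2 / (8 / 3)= 1913 / 672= 2.85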